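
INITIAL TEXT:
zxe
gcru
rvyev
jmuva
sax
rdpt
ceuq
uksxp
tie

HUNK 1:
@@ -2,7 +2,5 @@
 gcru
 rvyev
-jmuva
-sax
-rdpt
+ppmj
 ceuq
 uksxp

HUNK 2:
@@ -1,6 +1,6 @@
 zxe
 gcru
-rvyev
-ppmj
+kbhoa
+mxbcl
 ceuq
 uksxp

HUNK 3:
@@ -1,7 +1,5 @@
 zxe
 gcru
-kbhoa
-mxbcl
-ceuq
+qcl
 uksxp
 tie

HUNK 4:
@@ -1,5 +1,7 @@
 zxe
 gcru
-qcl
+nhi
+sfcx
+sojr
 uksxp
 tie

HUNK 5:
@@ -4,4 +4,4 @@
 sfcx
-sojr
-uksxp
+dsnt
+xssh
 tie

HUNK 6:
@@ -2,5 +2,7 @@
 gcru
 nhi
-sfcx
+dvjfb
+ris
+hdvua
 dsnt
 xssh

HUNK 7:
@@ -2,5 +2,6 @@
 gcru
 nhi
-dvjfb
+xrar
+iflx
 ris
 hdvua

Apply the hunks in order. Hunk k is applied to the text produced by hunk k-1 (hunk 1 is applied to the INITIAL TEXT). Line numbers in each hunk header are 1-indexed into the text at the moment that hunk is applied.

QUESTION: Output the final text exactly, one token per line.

Answer: zxe
gcru
nhi
xrar
iflx
ris
hdvua
dsnt
xssh
tie

Derivation:
Hunk 1: at line 2 remove [jmuva,sax,rdpt] add [ppmj] -> 7 lines: zxe gcru rvyev ppmj ceuq uksxp tie
Hunk 2: at line 1 remove [rvyev,ppmj] add [kbhoa,mxbcl] -> 7 lines: zxe gcru kbhoa mxbcl ceuq uksxp tie
Hunk 3: at line 1 remove [kbhoa,mxbcl,ceuq] add [qcl] -> 5 lines: zxe gcru qcl uksxp tie
Hunk 4: at line 1 remove [qcl] add [nhi,sfcx,sojr] -> 7 lines: zxe gcru nhi sfcx sojr uksxp tie
Hunk 5: at line 4 remove [sojr,uksxp] add [dsnt,xssh] -> 7 lines: zxe gcru nhi sfcx dsnt xssh tie
Hunk 6: at line 2 remove [sfcx] add [dvjfb,ris,hdvua] -> 9 lines: zxe gcru nhi dvjfb ris hdvua dsnt xssh tie
Hunk 7: at line 2 remove [dvjfb] add [xrar,iflx] -> 10 lines: zxe gcru nhi xrar iflx ris hdvua dsnt xssh tie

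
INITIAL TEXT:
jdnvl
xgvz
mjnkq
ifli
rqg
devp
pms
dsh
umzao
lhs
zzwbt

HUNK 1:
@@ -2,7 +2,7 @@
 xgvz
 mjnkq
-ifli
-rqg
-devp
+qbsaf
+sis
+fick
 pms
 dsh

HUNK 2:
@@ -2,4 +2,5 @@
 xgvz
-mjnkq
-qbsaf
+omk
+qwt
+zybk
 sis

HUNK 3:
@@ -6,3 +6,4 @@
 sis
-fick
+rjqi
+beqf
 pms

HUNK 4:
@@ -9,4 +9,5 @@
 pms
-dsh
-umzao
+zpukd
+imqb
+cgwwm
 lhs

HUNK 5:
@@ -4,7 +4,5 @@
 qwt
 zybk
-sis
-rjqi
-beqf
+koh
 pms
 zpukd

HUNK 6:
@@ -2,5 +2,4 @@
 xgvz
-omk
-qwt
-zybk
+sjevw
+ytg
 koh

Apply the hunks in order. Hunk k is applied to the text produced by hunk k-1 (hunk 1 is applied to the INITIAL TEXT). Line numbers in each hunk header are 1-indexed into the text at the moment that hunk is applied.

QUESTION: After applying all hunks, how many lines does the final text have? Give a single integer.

Answer: 11

Derivation:
Hunk 1: at line 2 remove [ifli,rqg,devp] add [qbsaf,sis,fick] -> 11 lines: jdnvl xgvz mjnkq qbsaf sis fick pms dsh umzao lhs zzwbt
Hunk 2: at line 2 remove [mjnkq,qbsaf] add [omk,qwt,zybk] -> 12 lines: jdnvl xgvz omk qwt zybk sis fick pms dsh umzao lhs zzwbt
Hunk 3: at line 6 remove [fick] add [rjqi,beqf] -> 13 lines: jdnvl xgvz omk qwt zybk sis rjqi beqf pms dsh umzao lhs zzwbt
Hunk 4: at line 9 remove [dsh,umzao] add [zpukd,imqb,cgwwm] -> 14 lines: jdnvl xgvz omk qwt zybk sis rjqi beqf pms zpukd imqb cgwwm lhs zzwbt
Hunk 5: at line 4 remove [sis,rjqi,beqf] add [koh] -> 12 lines: jdnvl xgvz omk qwt zybk koh pms zpukd imqb cgwwm lhs zzwbt
Hunk 6: at line 2 remove [omk,qwt,zybk] add [sjevw,ytg] -> 11 lines: jdnvl xgvz sjevw ytg koh pms zpukd imqb cgwwm lhs zzwbt
Final line count: 11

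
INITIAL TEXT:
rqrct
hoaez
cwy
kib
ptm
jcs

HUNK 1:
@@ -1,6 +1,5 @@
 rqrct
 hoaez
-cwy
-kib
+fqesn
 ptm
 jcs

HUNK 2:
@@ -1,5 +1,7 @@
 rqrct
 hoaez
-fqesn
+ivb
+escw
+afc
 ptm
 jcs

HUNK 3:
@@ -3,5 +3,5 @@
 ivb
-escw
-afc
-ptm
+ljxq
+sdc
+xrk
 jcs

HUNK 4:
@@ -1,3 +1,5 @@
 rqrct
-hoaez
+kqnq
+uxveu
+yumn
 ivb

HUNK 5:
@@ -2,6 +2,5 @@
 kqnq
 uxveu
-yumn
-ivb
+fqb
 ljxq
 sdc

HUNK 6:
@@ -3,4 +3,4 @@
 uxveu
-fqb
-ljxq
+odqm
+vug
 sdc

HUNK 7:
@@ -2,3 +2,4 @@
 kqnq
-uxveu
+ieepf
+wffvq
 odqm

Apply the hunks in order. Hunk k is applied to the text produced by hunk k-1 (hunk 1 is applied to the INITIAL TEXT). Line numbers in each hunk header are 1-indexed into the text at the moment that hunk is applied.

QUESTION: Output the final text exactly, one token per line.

Hunk 1: at line 1 remove [cwy,kib] add [fqesn] -> 5 lines: rqrct hoaez fqesn ptm jcs
Hunk 2: at line 1 remove [fqesn] add [ivb,escw,afc] -> 7 lines: rqrct hoaez ivb escw afc ptm jcs
Hunk 3: at line 3 remove [escw,afc,ptm] add [ljxq,sdc,xrk] -> 7 lines: rqrct hoaez ivb ljxq sdc xrk jcs
Hunk 4: at line 1 remove [hoaez] add [kqnq,uxveu,yumn] -> 9 lines: rqrct kqnq uxveu yumn ivb ljxq sdc xrk jcs
Hunk 5: at line 2 remove [yumn,ivb] add [fqb] -> 8 lines: rqrct kqnq uxveu fqb ljxq sdc xrk jcs
Hunk 6: at line 3 remove [fqb,ljxq] add [odqm,vug] -> 8 lines: rqrct kqnq uxveu odqm vug sdc xrk jcs
Hunk 7: at line 2 remove [uxveu] add [ieepf,wffvq] -> 9 lines: rqrct kqnq ieepf wffvq odqm vug sdc xrk jcs

Answer: rqrct
kqnq
ieepf
wffvq
odqm
vug
sdc
xrk
jcs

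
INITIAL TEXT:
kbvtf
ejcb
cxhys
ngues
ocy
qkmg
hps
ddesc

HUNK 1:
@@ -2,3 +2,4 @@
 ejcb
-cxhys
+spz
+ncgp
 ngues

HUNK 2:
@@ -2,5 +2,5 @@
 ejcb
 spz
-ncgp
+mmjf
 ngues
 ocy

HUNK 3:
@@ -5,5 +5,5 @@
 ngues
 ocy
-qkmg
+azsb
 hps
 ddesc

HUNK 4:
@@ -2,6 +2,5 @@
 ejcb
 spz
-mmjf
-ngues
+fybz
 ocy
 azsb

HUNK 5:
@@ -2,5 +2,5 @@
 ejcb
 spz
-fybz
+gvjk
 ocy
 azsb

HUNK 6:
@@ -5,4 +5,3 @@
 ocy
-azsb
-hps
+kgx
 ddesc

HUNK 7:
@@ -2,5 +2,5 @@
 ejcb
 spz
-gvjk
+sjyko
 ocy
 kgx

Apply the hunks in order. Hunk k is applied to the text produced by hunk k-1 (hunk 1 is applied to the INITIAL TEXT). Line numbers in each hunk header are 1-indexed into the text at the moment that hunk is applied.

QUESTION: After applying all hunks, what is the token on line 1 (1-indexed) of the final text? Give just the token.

Answer: kbvtf

Derivation:
Hunk 1: at line 2 remove [cxhys] add [spz,ncgp] -> 9 lines: kbvtf ejcb spz ncgp ngues ocy qkmg hps ddesc
Hunk 2: at line 2 remove [ncgp] add [mmjf] -> 9 lines: kbvtf ejcb spz mmjf ngues ocy qkmg hps ddesc
Hunk 3: at line 5 remove [qkmg] add [azsb] -> 9 lines: kbvtf ejcb spz mmjf ngues ocy azsb hps ddesc
Hunk 4: at line 2 remove [mmjf,ngues] add [fybz] -> 8 lines: kbvtf ejcb spz fybz ocy azsb hps ddesc
Hunk 5: at line 2 remove [fybz] add [gvjk] -> 8 lines: kbvtf ejcb spz gvjk ocy azsb hps ddesc
Hunk 6: at line 5 remove [azsb,hps] add [kgx] -> 7 lines: kbvtf ejcb spz gvjk ocy kgx ddesc
Hunk 7: at line 2 remove [gvjk] add [sjyko] -> 7 lines: kbvtf ejcb spz sjyko ocy kgx ddesc
Final line 1: kbvtf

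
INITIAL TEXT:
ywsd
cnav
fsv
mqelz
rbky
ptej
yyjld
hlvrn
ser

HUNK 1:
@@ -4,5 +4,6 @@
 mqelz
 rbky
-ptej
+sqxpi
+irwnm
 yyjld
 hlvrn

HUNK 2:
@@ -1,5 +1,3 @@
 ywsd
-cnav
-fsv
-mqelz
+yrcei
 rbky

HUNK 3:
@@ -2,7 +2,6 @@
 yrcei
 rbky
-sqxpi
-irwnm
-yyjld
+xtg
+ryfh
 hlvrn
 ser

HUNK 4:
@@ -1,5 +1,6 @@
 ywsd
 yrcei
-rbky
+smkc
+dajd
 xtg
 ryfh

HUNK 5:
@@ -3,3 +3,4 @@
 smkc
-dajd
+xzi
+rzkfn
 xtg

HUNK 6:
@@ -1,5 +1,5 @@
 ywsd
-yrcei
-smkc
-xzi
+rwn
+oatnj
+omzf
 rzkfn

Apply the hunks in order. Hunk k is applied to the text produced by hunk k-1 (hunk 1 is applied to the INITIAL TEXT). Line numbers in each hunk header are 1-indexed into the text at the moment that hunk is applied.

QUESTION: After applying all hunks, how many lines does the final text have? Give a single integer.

Answer: 9

Derivation:
Hunk 1: at line 4 remove [ptej] add [sqxpi,irwnm] -> 10 lines: ywsd cnav fsv mqelz rbky sqxpi irwnm yyjld hlvrn ser
Hunk 2: at line 1 remove [cnav,fsv,mqelz] add [yrcei] -> 8 lines: ywsd yrcei rbky sqxpi irwnm yyjld hlvrn ser
Hunk 3: at line 2 remove [sqxpi,irwnm,yyjld] add [xtg,ryfh] -> 7 lines: ywsd yrcei rbky xtg ryfh hlvrn ser
Hunk 4: at line 1 remove [rbky] add [smkc,dajd] -> 8 lines: ywsd yrcei smkc dajd xtg ryfh hlvrn ser
Hunk 5: at line 3 remove [dajd] add [xzi,rzkfn] -> 9 lines: ywsd yrcei smkc xzi rzkfn xtg ryfh hlvrn ser
Hunk 6: at line 1 remove [yrcei,smkc,xzi] add [rwn,oatnj,omzf] -> 9 lines: ywsd rwn oatnj omzf rzkfn xtg ryfh hlvrn ser
Final line count: 9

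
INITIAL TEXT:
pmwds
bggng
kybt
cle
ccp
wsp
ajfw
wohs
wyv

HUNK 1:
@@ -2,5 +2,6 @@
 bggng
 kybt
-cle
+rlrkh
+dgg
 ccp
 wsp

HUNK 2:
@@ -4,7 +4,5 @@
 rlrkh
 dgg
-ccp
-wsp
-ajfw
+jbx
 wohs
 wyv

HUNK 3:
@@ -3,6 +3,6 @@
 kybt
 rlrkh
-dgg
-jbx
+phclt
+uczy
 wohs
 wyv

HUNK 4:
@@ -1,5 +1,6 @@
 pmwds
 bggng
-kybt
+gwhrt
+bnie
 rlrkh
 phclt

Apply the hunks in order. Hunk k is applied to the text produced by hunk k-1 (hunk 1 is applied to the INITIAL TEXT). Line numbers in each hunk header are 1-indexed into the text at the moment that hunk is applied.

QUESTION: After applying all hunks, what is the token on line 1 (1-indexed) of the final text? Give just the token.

Answer: pmwds

Derivation:
Hunk 1: at line 2 remove [cle] add [rlrkh,dgg] -> 10 lines: pmwds bggng kybt rlrkh dgg ccp wsp ajfw wohs wyv
Hunk 2: at line 4 remove [ccp,wsp,ajfw] add [jbx] -> 8 lines: pmwds bggng kybt rlrkh dgg jbx wohs wyv
Hunk 3: at line 3 remove [dgg,jbx] add [phclt,uczy] -> 8 lines: pmwds bggng kybt rlrkh phclt uczy wohs wyv
Hunk 4: at line 1 remove [kybt] add [gwhrt,bnie] -> 9 lines: pmwds bggng gwhrt bnie rlrkh phclt uczy wohs wyv
Final line 1: pmwds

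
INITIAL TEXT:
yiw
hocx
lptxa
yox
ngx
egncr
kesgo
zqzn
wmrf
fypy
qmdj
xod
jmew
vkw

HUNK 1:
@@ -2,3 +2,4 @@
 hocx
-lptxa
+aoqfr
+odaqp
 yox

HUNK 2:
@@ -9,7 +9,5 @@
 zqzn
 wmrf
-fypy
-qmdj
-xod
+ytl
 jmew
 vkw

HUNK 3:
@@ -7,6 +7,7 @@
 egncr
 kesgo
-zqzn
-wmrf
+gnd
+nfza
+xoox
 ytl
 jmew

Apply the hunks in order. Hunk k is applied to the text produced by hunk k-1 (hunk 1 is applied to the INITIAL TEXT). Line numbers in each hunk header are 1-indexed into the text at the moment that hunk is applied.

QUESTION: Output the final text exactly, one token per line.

Answer: yiw
hocx
aoqfr
odaqp
yox
ngx
egncr
kesgo
gnd
nfza
xoox
ytl
jmew
vkw

Derivation:
Hunk 1: at line 2 remove [lptxa] add [aoqfr,odaqp] -> 15 lines: yiw hocx aoqfr odaqp yox ngx egncr kesgo zqzn wmrf fypy qmdj xod jmew vkw
Hunk 2: at line 9 remove [fypy,qmdj,xod] add [ytl] -> 13 lines: yiw hocx aoqfr odaqp yox ngx egncr kesgo zqzn wmrf ytl jmew vkw
Hunk 3: at line 7 remove [zqzn,wmrf] add [gnd,nfza,xoox] -> 14 lines: yiw hocx aoqfr odaqp yox ngx egncr kesgo gnd nfza xoox ytl jmew vkw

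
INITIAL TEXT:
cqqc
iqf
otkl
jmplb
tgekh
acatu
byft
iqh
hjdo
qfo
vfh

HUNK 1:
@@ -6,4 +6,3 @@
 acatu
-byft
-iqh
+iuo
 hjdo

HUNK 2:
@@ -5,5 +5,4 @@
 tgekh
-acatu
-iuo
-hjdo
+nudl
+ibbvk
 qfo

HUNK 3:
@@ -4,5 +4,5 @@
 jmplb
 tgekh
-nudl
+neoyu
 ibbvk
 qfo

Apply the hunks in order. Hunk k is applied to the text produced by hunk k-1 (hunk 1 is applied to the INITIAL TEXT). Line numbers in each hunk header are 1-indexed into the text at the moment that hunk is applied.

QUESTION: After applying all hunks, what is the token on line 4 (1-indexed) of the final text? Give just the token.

Hunk 1: at line 6 remove [byft,iqh] add [iuo] -> 10 lines: cqqc iqf otkl jmplb tgekh acatu iuo hjdo qfo vfh
Hunk 2: at line 5 remove [acatu,iuo,hjdo] add [nudl,ibbvk] -> 9 lines: cqqc iqf otkl jmplb tgekh nudl ibbvk qfo vfh
Hunk 3: at line 4 remove [nudl] add [neoyu] -> 9 lines: cqqc iqf otkl jmplb tgekh neoyu ibbvk qfo vfh
Final line 4: jmplb

Answer: jmplb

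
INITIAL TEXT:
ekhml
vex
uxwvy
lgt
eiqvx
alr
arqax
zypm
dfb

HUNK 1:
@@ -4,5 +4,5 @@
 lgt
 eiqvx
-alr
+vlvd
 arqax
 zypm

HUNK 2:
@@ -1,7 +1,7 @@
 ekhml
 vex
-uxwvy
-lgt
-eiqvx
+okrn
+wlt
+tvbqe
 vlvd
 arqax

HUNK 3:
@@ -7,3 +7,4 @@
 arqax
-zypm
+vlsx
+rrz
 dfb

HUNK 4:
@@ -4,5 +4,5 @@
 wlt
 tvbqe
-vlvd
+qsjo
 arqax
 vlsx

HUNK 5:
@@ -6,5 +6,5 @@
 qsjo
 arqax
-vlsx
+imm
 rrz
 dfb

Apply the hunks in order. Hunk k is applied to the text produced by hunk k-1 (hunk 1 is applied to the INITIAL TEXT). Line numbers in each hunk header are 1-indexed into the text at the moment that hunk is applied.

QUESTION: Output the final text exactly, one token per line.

Hunk 1: at line 4 remove [alr] add [vlvd] -> 9 lines: ekhml vex uxwvy lgt eiqvx vlvd arqax zypm dfb
Hunk 2: at line 1 remove [uxwvy,lgt,eiqvx] add [okrn,wlt,tvbqe] -> 9 lines: ekhml vex okrn wlt tvbqe vlvd arqax zypm dfb
Hunk 3: at line 7 remove [zypm] add [vlsx,rrz] -> 10 lines: ekhml vex okrn wlt tvbqe vlvd arqax vlsx rrz dfb
Hunk 4: at line 4 remove [vlvd] add [qsjo] -> 10 lines: ekhml vex okrn wlt tvbqe qsjo arqax vlsx rrz dfb
Hunk 5: at line 6 remove [vlsx] add [imm] -> 10 lines: ekhml vex okrn wlt tvbqe qsjo arqax imm rrz dfb

Answer: ekhml
vex
okrn
wlt
tvbqe
qsjo
arqax
imm
rrz
dfb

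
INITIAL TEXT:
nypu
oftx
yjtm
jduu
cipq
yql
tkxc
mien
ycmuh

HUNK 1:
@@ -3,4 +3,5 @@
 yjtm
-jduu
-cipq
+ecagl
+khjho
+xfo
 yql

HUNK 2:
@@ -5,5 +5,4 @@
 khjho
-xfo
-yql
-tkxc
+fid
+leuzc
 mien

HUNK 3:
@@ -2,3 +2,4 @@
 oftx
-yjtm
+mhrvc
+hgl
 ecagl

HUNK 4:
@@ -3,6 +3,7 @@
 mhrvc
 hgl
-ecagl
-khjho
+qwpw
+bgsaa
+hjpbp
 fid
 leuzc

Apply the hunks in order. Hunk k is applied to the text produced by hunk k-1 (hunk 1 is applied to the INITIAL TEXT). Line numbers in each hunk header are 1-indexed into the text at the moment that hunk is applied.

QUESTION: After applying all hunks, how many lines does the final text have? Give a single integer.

Hunk 1: at line 3 remove [jduu,cipq] add [ecagl,khjho,xfo] -> 10 lines: nypu oftx yjtm ecagl khjho xfo yql tkxc mien ycmuh
Hunk 2: at line 5 remove [xfo,yql,tkxc] add [fid,leuzc] -> 9 lines: nypu oftx yjtm ecagl khjho fid leuzc mien ycmuh
Hunk 3: at line 2 remove [yjtm] add [mhrvc,hgl] -> 10 lines: nypu oftx mhrvc hgl ecagl khjho fid leuzc mien ycmuh
Hunk 4: at line 3 remove [ecagl,khjho] add [qwpw,bgsaa,hjpbp] -> 11 lines: nypu oftx mhrvc hgl qwpw bgsaa hjpbp fid leuzc mien ycmuh
Final line count: 11

Answer: 11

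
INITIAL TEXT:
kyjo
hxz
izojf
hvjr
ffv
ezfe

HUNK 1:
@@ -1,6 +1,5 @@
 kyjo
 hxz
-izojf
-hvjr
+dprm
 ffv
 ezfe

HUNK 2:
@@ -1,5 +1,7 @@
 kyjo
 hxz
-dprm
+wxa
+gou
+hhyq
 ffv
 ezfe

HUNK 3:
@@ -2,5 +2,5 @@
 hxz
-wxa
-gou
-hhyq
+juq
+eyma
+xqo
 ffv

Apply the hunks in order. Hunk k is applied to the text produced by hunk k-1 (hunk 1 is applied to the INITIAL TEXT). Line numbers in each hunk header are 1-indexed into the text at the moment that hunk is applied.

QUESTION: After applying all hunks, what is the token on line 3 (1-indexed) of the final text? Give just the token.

Answer: juq

Derivation:
Hunk 1: at line 1 remove [izojf,hvjr] add [dprm] -> 5 lines: kyjo hxz dprm ffv ezfe
Hunk 2: at line 1 remove [dprm] add [wxa,gou,hhyq] -> 7 lines: kyjo hxz wxa gou hhyq ffv ezfe
Hunk 3: at line 2 remove [wxa,gou,hhyq] add [juq,eyma,xqo] -> 7 lines: kyjo hxz juq eyma xqo ffv ezfe
Final line 3: juq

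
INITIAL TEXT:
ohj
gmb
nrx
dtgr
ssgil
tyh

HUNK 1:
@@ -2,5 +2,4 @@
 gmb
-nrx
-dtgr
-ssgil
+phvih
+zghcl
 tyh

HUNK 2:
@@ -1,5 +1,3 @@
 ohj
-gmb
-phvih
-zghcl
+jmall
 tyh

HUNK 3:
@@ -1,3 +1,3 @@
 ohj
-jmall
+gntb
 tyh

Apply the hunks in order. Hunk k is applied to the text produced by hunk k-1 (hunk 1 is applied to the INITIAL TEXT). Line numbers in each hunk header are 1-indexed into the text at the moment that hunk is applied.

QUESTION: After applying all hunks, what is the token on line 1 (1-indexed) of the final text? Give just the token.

Answer: ohj

Derivation:
Hunk 1: at line 2 remove [nrx,dtgr,ssgil] add [phvih,zghcl] -> 5 lines: ohj gmb phvih zghcl tyh
Hunk 2: at line 1 remove [gmb,phvih,zghcl] add [jmall] -> 3 lines: ohj jmall tyh
Hunk 3: at line 1 remove [jmall] add [gntb] -> 3 lines: ohj gntb tyh
Final line 1: ohj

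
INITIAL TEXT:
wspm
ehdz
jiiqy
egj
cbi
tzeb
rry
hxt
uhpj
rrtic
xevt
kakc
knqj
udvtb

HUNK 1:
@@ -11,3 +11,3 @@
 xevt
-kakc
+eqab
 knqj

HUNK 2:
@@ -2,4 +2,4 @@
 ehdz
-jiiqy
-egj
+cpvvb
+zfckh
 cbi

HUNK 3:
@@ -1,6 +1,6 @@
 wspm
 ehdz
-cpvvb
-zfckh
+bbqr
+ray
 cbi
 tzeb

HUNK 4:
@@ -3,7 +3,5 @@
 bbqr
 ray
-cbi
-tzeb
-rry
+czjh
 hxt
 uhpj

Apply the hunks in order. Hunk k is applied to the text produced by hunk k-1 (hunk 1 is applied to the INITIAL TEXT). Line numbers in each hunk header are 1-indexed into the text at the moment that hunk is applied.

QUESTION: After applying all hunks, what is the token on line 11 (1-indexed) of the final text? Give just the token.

Answer: knqj

Derivation:
Hunk 1: at line 11 remove [kakc] add [eqab] -> 14 lines: wspm ehdz jiiqy egj cbi tzeb rry hxt uhpj rrtic xevt eqab knqj udvtb
Hunk 2: at line 2 remove [jiiqy,egj] add [cpvvb,zfckh] -> 14 lines: wspm ehdz cpvvb zfckh cbi tzeb rry hxt uhpj rrtic xevt eqab knqj udvtb
Hunk 3: at line 1 remove [cpvvb,zfckh] add [bbqr,ray] -> 14 lines: wspm ehdz bbqr ray cbi tzeb rry hxt uhpj rrtic xevt eqab knqj udvtb
Hunk 4: at line 3 remove [cbi,tzeb,rry] add [czjh] -> 12 lines: wspm ehdz bbqr ray czjh hxt uhpj rrtic xevt eqab knqj udvtb
Final line 11: knqj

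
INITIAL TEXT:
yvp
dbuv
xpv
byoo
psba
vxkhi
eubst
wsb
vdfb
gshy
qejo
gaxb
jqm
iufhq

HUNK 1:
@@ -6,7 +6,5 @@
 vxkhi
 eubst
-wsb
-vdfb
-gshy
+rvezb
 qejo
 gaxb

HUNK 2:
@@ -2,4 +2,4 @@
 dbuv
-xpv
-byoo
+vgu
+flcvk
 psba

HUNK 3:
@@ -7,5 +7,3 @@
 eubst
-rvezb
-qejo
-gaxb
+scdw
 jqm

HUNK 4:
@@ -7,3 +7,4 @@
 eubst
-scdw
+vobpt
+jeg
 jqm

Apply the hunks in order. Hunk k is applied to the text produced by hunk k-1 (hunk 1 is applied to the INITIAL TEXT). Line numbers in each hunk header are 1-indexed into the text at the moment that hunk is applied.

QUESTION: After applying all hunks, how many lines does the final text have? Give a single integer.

Answer: 11

Derivation:
Hunk 1: at line 6 remove [wsb,vdfb,gshy] add [rvezb] -> 12 lines: yvp dbuv xpv byoo psba vxkhi eubst rvezb qejo gaxb jqm iufhq
Hunk 2: at line 2 remove [xpv,byoo] add [vgu,flcvk] -> 12 lines: yvp dbuv vgu flcvk psba vxkhi eubst rvezb qejo gaxb jqm iufhq
Hunk 3: at line 7 remove [rvezb,qejo,gaxb] add [scdw] -> 10 lines: yvp dbuv vgu flcvk psba vxkhi eubst scdw jqm iufhq
Hunk 4: at line 7 remove [scdw] add [vobpt,jeg] -> 11 lines: yvp dbuv vgu flcvk psba vxkhi eubst vobpt jeg jqm iufhq
Final line count: 11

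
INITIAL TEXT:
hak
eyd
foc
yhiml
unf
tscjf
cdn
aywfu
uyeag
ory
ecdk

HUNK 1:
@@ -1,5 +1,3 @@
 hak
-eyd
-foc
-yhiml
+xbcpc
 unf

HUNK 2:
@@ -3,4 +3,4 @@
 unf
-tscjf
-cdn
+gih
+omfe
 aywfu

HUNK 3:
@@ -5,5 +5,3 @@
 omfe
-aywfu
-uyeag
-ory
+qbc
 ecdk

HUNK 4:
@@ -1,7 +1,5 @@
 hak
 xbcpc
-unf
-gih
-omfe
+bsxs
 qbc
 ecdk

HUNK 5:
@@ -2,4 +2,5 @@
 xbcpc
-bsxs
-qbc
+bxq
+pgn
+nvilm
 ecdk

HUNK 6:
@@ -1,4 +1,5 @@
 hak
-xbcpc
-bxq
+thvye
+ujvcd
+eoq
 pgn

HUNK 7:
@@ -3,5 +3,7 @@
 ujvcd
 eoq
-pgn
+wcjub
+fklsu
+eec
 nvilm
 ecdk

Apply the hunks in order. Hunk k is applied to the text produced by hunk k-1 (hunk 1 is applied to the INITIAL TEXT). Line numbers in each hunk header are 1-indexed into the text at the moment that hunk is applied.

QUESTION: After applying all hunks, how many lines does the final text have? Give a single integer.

Hunk 1: at line 1 remove [eyd,foc,yhiml] add [xbcpc] -> 9 lines: hak xbcpc unf tscjf cdn aywfu uyeag ory ecdk
Hunk 2: at line 3 remove [tscjf,cdn] add [gih,omfe] -> 9 lines: hak xbcpc unf gih omfe aywfu uyeag ory ecdk
Hunk 3: at line 5 remove [aywfu,uyeag,ory] add [qbc] -> 7 lines: hak xbcpc unf gih omfe qbc ecdk
Hunk 4: at line 1 remove [unf,gih,omfe] add [bsxs] -> 5 lines: hak xbcpc bsxs qbc ecdk
Hunk 5: at line 2 remove [bsxs,qbc] add [bxq,pgn,nvilm] -> 6 lines: hak xbcpc bxq pgn nvilm ecdk
Hunk 6: at line 1 remove [xbcpc,bxq] add [thvye,ujvcd,eoq] -> 7 lines: hak thvye ujvcd eoq pgn nvilm ecdk
Hunk 7: at line 3 remove [pgn] add [wcjub,fklsu,eec] -> 9 lines: hak thvye ujvcd eoq wcjub fklsu eec nvilm ecdk
Final line count: 9

Answer: 9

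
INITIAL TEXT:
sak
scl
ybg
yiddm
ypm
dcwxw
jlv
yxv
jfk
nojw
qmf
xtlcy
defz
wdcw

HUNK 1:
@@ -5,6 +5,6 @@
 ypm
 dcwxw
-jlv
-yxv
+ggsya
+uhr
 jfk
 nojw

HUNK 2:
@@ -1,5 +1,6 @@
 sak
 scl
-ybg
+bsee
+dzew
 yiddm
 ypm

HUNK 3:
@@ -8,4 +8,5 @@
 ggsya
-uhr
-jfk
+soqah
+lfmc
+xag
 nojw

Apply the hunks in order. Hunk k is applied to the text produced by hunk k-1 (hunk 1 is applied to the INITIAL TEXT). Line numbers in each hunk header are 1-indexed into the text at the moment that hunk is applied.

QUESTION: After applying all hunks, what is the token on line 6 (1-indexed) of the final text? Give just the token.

Hunk 1: at line 5 remove [jlv,yxv] add [ggsya,uhr] -> 14 lines: sak scl ybg yiddm ypm dcwxw ggsya uhr jfk nojw qmf xtlcy defz wdcw
Hunk 2: at line 1 remove [ybg] add [bsee,dzew] -> 15 lines: sak scl bsee dzew yiddm ypm dcwxw ggsya uhr jfk nojw qmf xtlcy defz wdcw
Hunk 3: at line 8 remove [uhr,jfk] add [soqah,lfmc,xag] -> 16 lines: sak scl bsee dzew yiddm ypm dcwxw ggsya soqah lfmc xag nojw qmf xtlcy defz wdcw
Final line 6: ypm

Answer: ypm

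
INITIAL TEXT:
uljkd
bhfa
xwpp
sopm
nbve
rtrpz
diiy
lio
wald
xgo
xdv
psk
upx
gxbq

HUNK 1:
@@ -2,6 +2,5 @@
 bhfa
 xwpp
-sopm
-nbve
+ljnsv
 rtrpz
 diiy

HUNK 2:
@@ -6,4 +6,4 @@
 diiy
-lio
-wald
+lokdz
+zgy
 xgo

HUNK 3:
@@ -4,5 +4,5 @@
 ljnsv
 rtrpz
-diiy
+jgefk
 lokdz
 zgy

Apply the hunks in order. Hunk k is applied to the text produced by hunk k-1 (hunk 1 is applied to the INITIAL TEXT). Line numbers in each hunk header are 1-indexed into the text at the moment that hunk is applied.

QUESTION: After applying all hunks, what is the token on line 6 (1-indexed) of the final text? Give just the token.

Answer: jgefk

Derivation:
Hunk 1: at line 2 remove [sopm,nbve] add [ljnsv] -> 13 lines: uljkd bhfa xwpp ljnsv rtrpz diiy lio wald xgo xdv psk upx gxbq
Hunk 2: at line 6 remove [lio,wald] add [lokdz,zgy] -> 13 lines: uljkd bhfa xwpp ljnsv rtrpz diiy lokdz zgy xgo xdv psk upx gxbq
Hunk 3: at line 4 remove [diiy] add [jgefk] -> 13 lines: uljkd bhfa xwpp ljnsv rtrpz jgefk lokdz zgy xgo xdv psk upx gxbq
Final line 6: jgefk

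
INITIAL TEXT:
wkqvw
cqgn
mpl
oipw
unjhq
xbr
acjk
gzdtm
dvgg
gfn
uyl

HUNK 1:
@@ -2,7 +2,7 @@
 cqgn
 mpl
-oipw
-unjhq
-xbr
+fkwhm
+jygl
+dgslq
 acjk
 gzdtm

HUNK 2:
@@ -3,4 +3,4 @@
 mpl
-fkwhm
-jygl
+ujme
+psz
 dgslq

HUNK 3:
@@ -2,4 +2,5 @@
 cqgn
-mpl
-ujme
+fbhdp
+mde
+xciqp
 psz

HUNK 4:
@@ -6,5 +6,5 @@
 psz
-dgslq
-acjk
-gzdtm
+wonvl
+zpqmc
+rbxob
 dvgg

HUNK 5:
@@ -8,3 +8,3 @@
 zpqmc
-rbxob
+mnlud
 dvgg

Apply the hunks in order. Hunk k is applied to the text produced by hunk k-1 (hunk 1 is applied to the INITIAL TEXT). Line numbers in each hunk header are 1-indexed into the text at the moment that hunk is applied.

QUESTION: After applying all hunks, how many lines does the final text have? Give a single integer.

Answer: 12

Derivation:
Hunk 1: at line 2 remove [oipw,unjhq,xbr] add [fkwhm,jygl,dgslq] -> 11 lines: wkqvw cqgn mpl fkwhm jygl dgslq acjk gzdtm dvgg gfn uyl
Hunk 2: at line 3 remove [fkwhm,jygl] add [ujme,psz] -> 11 lines: wkqvw cqgn mpl ujme psz dgslq acjk gzdtm dvgg gfn uyl
Hunk 3: at line 2 remove [mpl,ujme] add [fbhdp,mde,xciqp] -> 12 lines: wkqvw cqgn fbhdp mde xciqp psz dgslq acjk gzdtm dvgg gfn uyl
Hunk 4: at line 6 remove [dgslq,acjk,gzdtm] add [wonvl,zpqmc,rbxob] -> 12 lines: wkqvw cqgn fbhdp mde xciqp psz wonvl zpqmc rbxob dvgg gfn uyl
Hunk 5: at line 8 remove [rbxob] add [mnlud] -> 12 lines: wkqvw cqgn fbhdp mde xciqp psz wonvl zpqmc mnlud dvgg gfn uyl
Final line count: 12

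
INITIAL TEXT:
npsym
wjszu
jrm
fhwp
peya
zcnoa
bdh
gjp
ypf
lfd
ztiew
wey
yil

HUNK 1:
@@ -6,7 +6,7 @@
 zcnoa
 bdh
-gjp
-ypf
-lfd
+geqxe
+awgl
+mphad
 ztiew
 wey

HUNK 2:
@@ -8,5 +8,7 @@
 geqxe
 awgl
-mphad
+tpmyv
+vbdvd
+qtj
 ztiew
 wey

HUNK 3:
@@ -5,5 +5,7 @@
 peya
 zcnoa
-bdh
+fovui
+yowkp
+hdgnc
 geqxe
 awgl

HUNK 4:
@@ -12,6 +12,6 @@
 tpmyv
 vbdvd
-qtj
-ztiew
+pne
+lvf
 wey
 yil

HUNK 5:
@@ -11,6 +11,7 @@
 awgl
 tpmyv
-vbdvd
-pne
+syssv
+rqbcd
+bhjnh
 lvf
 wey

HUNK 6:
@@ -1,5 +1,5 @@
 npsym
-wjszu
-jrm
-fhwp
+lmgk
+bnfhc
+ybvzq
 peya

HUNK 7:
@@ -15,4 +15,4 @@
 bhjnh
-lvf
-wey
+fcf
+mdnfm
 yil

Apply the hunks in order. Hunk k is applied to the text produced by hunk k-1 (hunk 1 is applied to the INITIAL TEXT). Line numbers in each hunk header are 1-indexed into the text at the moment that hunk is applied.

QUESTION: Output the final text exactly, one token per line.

Answer: npsym
lmgk
bnfhc
ybvzq
peya
zcnoa
fovui
yowkp
hdgnc
geqxe
awgl
tpmyv
syssv
rqbcd
bhjnh
fcf
mdnfm
yil

Derivation:
Hunk 1: at line 6 remove [gjp,ypf,lfd] add [geqxe,awgl,mphad] -> 13 lines: npsym wjszu jrm fhwp peya zcnoa bdh geqxe awgl mphad ztiew wey yil
Hunk 2: at line 8 remove [mphad] add [tpmyv,vbdvd,qtj] -> 15 lines: npsym wjszu jrm fhwp peya zcnoa bdh geqxe awgl tpmyv vbdvd qtj ztiew wey yil
Hunk 3: at line 5 remove [bdh] add [fovui,yowkp,hdgnc] -> 17 lines: npsym wjszu jrm fhwp peya zcnoa fovui yowkp hdgnc geqxe awgl tpmyv vbdvd qtj ztiew wey yil
Hunk 4: at line 12 remove [qtj,ztiew] add [pne,lvf] -> 17 lines: npsym wjszu jrm fhwp peya zcnoa fovui yowkp hdgnc geqxe awgl tpmyv vbdvd pne lvf wey yil
Hunk 5: at line 11 remove [vbdvd,pne] add [syssv,rqbcd,bhjnh] -> 18 lines: npsym wjszu jrm fhwp peya zcnoa fovui yowkp hdgnc geqxe awgl tpmyv syssv rqbcd bhjnh lvf wey yil
Hunk 6: at line 1 remove [wjszu,jrm,fhwp] add [lmgk,bnfhc,ybvzq] -> 18 lines: npsym lmgk bnfhc ybvzq peya zcnoa fovui yowkp hdgnc geqxe awgl tpmyv syssv rqbcd bhjnh lvf wey yil
Hunk 7: at line 15 remove [lvf,wey] add [fcf,mdnfm] -> 18 lines: npsym lmgk bnfhc ybvzq peya zcnoa fovui yowkp hdgnc geqxe awgl tpmyv syssv rqbcd bhjnh fcf mdnfm yil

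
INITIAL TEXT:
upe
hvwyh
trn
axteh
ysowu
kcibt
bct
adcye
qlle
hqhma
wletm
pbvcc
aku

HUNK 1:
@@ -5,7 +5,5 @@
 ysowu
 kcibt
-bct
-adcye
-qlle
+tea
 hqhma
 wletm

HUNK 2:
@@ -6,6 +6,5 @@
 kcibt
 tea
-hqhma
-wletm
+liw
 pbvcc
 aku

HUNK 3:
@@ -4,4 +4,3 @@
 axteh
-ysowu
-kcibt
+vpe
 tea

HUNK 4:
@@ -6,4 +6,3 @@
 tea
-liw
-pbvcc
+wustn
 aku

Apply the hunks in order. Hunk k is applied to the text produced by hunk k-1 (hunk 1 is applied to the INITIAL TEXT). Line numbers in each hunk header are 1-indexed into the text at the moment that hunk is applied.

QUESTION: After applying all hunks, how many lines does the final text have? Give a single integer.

Answer: 8

Derivation:
Hunk 1: at line 5 remove [bct,adcye,qlle] add [tea] -> 11 lines: upe hvwyh trn axteh ysowu kcibt tea hqhma wletm pbvcc aku
Hunk 2: at line 6 remove [hqhma,wletm] add [liw] -> 10 lines: upe hvwyh trn axteh ysowu kcibt tea liw pbvcc aku
Hunk 3: at line 4 remove [ysowu,kcibt] add [vpe] -> 9 lines: upe hvwyh trn axteh vpe tea liw pbvcc aku
Hunk 4: at line 6 remove [liw,pbvcc] add [wustn] -> 8 lines: upe hvwyh trn axteh vpe tea wustn aku
Final line count: 8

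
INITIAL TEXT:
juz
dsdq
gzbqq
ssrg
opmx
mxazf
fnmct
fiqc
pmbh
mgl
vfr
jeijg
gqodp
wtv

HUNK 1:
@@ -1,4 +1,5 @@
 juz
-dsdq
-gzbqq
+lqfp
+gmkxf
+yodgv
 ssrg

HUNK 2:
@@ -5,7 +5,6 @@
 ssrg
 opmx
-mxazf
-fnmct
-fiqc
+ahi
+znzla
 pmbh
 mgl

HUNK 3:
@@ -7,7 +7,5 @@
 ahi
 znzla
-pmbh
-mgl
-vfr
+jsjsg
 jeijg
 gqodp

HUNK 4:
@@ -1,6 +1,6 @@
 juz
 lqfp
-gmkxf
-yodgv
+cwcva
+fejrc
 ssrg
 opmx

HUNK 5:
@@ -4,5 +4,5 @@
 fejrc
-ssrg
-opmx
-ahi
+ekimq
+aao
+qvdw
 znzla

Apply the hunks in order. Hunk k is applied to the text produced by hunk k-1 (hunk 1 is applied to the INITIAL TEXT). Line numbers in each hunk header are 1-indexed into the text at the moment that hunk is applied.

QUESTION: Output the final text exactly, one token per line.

Answer: juz
lqfp
cwcva
fejrc
ekimq
aao
qvdw
znzla
jsjsg
jeijg
gqodp
wtv

Derivation:
Hunk 1: at line 1 remove [dsdq,gzbqq] add [lqfp,gmkxf,yodgv] -> 15 lines: juz lqfp gmkxf yodgv ssrg opmx mxazf fnmct fiqc pmbh mgl vfr jeijg gqodp wtv
Hunk 2: at line 5 remove [mxazf,fnmct,fiqc] add [ahi,znzla] -> 14 lines: juz lqfp gmkxf yodgv ssrg opmx ahi znzla pmbh mgl vfr jeijg gqodp wtv
Hunk 3: at line 7 remove [pmbh,mgl,vfr] add [jsjsg] -> 12 lines: juz lqfp gmkxf yodgv ssrg opmx ahi znzla jsjsg jeijg gqodp wtv
Hunk 4: at line 1 remove [gmkxf,yodgv] add [cwcva,fejrc] -> 12 lines: juz lqfp cwcva fejrc ssrg opmx ahi znzla jsjsg jeijg gqodp wtv
Hunk 5: at line 4 remove [ssrg,opmx,ahi] add [ekimq,aao,qvdw] -> 12 lines: juz lqfp cwcva fejrc ekimq aao qvdw znzla jsjsg jeijg gqodp wtv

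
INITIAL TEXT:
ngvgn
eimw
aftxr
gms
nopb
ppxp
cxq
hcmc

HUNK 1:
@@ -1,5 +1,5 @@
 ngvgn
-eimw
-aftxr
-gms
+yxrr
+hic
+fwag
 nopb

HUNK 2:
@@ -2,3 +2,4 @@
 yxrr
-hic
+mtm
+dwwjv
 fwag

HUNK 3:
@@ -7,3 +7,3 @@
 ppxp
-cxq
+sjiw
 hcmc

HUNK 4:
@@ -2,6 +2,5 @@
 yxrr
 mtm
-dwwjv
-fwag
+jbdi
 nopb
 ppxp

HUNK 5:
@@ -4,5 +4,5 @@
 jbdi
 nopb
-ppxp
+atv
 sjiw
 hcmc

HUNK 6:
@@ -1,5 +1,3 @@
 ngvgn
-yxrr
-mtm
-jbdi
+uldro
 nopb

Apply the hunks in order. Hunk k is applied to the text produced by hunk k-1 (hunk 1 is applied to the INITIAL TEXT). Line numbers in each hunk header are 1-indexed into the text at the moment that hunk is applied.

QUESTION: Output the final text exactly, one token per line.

Hunk 1: at line 1 remove [eimw,aftxr,gms] add [yxrr,hic,fwag] -> 8 lines: ngvgn yxrr hic fwag nopb ppxp cxq hcmc
Hunk 2: at line 2 remove [hic] add [mtm,dwwjv] -> 9 lines: ngvgn yxrr mtm dwwjv fwag nopb ppxp cxq hcmc
Hunk 3: at line 7 remove [cxq] add [sjiw] -> 9 lines: ngvgn yxrr mtm dwwjv fwag nopb ppxp sjiw hcmc
Hunk 4: at line 2 remove [dwwjv,fwag] add [jbdi] -> 8 lines: ngvgn yxrr mtm jbdi nopb ppxp sjiw hcmc
Hunk 5: at line 4 remove [ppxp] add [atv] -> 8 lines: ngvgn yxrr mtm jbdi nopb atv sjiw hcmc
Hunk 6: at line 1 remove [yxrr,mtm,jbdi] add [uldro] -> 6 lines: ngvgn uldro nopb atv sjiw hcmc

Answer: ngvgn
uldro
nopb
atv
sjiw
hcmc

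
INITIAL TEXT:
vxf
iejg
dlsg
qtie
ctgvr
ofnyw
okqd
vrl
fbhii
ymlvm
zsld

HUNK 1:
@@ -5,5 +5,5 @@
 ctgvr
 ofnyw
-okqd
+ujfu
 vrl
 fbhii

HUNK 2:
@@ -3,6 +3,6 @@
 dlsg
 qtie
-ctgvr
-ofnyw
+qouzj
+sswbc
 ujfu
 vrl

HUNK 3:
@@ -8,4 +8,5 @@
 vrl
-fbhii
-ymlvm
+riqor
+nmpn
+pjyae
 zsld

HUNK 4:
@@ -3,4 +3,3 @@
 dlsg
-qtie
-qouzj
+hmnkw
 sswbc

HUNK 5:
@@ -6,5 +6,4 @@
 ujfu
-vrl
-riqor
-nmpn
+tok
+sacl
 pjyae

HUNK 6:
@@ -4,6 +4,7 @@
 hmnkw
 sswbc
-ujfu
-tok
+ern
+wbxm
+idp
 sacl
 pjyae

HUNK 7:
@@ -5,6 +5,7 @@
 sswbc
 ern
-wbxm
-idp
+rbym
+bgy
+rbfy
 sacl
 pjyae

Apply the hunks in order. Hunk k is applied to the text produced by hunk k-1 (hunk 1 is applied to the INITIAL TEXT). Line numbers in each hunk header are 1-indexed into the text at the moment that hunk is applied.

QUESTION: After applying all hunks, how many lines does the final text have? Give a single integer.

Hunk 1: at line 5 remove [okqd] add [ujfu] -> 11 lines: vxf iejg dlsg qtie ctgvr ofnyw ujfu vrl fbhii ymlvm zsld
Hunk 2: at line 3 remove [ctgvr,ofnyw] add [qouzj,sswbc] -> 11 lines: vxf iejg dlsg qtie qouzj sswbc ujfu vrl fbhii ymlvm zsld
Hunk 3: at line 8 remove [fbhii,ymlvm] add [riqor,nmpn,pjyae] -> 12 lines: vxf iejg dlsg qtie qouzj sswbc ujfu vrl riqor nmpn pjyae zsld
Hunk 4: at line 3 remove [qtie,qouzj] add [hmnkw] -> 11 lines: vxf iejg dlsg hmnkw sswbc ujfu vrl riqor nmpn pjyae zsld
Hunk 5: at line 6 remove [vrl,riqor,nmpn] add [tok,sacl] -> 10 lines: vxf iejg dlsg hmnkw sswbc ujfu tok sacl pjyae zsld
Hunk 6: at line 4 remove [ujfu,tok] add [ern,wbxm,idp] -> 11 lines: vxf iejg dlsg hmnkw sswbc ern wbxm idp sacl pjyae zsld
Hunk 7: at line 5 remove [wbxm,idp] add [rbym,bgy,rbfy] -> 12 lines: vxf iejg dlsg hmnkw sswbc ern rbym bgy rbfy sacl pjyae zsld
Final line count: 12

Answer: 12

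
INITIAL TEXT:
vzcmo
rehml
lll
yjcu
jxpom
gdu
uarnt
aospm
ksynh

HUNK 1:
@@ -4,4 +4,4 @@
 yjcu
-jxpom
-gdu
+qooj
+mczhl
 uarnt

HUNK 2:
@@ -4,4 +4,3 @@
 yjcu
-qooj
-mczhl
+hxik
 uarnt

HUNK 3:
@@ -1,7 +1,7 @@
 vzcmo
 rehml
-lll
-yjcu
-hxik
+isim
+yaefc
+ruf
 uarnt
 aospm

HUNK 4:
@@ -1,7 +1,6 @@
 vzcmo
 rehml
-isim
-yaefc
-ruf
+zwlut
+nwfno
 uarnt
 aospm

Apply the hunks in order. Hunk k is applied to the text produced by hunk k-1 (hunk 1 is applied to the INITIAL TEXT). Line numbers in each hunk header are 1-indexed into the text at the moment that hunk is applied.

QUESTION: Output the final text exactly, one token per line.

Answer: vzcmo
rehml
zwlut
nwfno
uarnt
aospm
ksynh

Derivation:
Hunk 1: at line 4 remove [jxpom,gdu] add [qooj,mczhl] -> 9 lines: vzcmo rehml lll yjcu qooj mczhl uarnt aospm ksynh
Hunk 2: at line 4 remove [qooj,mczhl] add [hxik] -> 8 lines: vzcmo rehml lll yjcu hxik uarnt aospm ksynh
Hunk 3: at line 1 remove [lll,yjcu,hxik] add [isim,yaefc,ruf] -> 8 lines: vzcmo rehml isim yaefc ruf uarnt aospm ksynh
Hunk 4: at line 1 remove [isim,yaefc,ruf] add [zwlut,nwfno] -> 7 lines: vzcmo rehml zwlut nwfno uarnt aospm ksynh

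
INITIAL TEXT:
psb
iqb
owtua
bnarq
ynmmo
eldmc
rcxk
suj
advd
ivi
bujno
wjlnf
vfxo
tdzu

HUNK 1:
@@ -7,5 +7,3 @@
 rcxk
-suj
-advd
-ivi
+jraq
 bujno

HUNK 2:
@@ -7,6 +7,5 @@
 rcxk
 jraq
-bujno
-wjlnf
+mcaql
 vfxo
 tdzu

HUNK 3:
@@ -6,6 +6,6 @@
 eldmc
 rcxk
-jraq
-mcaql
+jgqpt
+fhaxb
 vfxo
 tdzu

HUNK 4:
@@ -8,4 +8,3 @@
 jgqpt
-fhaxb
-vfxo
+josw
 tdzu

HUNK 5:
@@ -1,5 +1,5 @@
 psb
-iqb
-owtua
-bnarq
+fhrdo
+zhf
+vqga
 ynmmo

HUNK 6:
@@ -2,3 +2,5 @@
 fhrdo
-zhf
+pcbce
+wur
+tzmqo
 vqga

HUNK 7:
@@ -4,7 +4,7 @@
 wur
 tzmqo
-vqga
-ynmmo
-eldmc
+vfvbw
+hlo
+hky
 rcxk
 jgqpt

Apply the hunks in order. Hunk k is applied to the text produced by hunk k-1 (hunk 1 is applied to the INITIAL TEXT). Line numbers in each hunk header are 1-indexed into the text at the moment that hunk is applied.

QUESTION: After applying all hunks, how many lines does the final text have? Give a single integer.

Hunk 1: at line 7 remove [suj,advd,ivi] add [jraq] -> 12 lines: psb iqb owtua bnarq ynmmo eldmc rcxk jraq bujno wjlnf vfxo tdzu
Hunk 2: at line 7 remove [bujno,wjlnf] add [mcaql] -> 11 lines: psb iqb owtua bnarq ynmmo eldmc rcxk jraq mcaql vfxo tdzu
Hunk 3: at line 6 remove [jraq,mcaql] add [jgqpt,fhaxb] -> 11 lines: psb iqb owtua bnarq ynmmo eldmc rcxk jgqpt fhaxb vfxo tdzu
Hunk 4: at line 8 remove [fhaxb,vfxo] add [josw] -> 10 lines: psb iqb owtua bnarq ynmmo eldmc rcxk jgqpt josw tdzu
Hunk 5: at line 1 remove [iqb,owtua,bnarq] add [fhrdo,zhf,vqga] -> 10 lines: psb fhrdo zhf vqga ynmmo eldmc rcxk jgqpt josw tdzu
Hunk 6: at line 2 remove [zhf] add [pcbce,wur,tzmqo] -> 12 lines: psb fhrdo pcbce wur tzmqo vqga ynmmo eldmc rcxk jgqpt josw tdzu
Hunk 7: at line 4 remove [vqga,ynmmo,eldmc] add [vfvbw,hlo,hky] -> 12 lines: psb fhrdo pcbce wur tzmqo vfvbw hlo hky rcxk jgqpt josw tdzu
Final line count: 12

Answer: 12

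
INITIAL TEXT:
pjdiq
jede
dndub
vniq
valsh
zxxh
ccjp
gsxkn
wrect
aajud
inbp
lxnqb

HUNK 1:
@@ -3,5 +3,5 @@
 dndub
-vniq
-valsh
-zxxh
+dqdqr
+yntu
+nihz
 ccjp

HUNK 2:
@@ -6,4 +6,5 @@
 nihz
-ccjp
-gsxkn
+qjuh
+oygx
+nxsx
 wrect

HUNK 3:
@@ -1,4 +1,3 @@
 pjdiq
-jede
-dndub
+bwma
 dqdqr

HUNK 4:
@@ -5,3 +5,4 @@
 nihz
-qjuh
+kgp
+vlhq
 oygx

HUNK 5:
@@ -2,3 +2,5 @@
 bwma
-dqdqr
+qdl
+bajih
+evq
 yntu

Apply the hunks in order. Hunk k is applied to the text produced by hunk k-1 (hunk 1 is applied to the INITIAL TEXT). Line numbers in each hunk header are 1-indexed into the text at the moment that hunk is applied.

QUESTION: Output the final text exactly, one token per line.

Hunk 1: at line 3 remove [vniq,valsh,zxxh] add [dqdqr,yntu,nihz] -> 12 lines: pjdiq jede dndub dqdqr yntu nihz ccjp gsxkn wrect aajud inbp lxnqb
Hunk 2: at line 6 remove [ccjp,gsxkn] add [qjuh,oygx,nxsx] -> 13 lines: pjdiq jede dndub dqdqr yntu nihz qjuh oygx nxsx wrect aajud inbp lxnqb
Hunk 3: at line 1 remove [jede,dndub] add [bwma] -> 12 lines: pjdiq bwma dqdqr yntu nihz qjuh oygx nxsx wrect aajud inbp lxnqb
Hunk 4: at line 5 remove [qjuh] add [kgp,vlhq] -> 13 lines: pjdiq bwma dqdqr yntu nihz kgp vlhq oygx nxsx wrect aajud inbp lxnqb
Hunk 5: at line 2 remove [dqdqr] add [qdl,bajih,evq] -> 15 lines: pjdiq bwma qdl bajih evq yntu nihz kgp vlhq oygx nxsx wrect aajud inbp lxnqb

Answer: pjdiq
bwma
qdl
bajih
evq
yntu
nihz
kgp
vlhq
oygx
nxsx
wrect
aajud
inbp
lxnqb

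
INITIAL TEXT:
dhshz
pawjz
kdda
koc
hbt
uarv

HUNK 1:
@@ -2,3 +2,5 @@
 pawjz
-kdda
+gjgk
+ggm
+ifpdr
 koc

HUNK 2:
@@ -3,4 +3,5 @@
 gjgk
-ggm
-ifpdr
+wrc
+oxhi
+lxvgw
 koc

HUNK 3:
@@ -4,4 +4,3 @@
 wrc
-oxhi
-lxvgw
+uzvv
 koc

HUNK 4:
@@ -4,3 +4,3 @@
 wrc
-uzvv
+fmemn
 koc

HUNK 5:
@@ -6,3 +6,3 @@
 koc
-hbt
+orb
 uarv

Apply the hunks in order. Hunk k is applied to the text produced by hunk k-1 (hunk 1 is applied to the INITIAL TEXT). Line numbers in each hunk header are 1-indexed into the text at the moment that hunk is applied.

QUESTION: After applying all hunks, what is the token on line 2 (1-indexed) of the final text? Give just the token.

Answer: pawjz

Derivation:
Hunk 1: at line 2 remove [kdda] add [gjgk,ggm,ifpdr] -> 8 lines: dhshz pawjz gjgk ggm ifpdr koc hbt uarv
Hunk 2: at line 3 remove [ggm,ifpdr] add [wrc,oxhi,lxvgw] -> 9 lines: dhshz pawjz gjgk wrc oxhi lxvgw koc hbt uarv
Hunk 3: at line 4 remove [oxhi,lxvgw] add [uzvv] -> 8 lines: dhshz pawjz gjgk wrc uzvv koc hbt uarv
Hunk 4: at line 4 remove [uzvv] add [fmemn] -> 8 lines: dhshz pawjz gjgk wrc fmemn koc hbt uarv
Hunk 5: at line 6 remove [hbt] add [orb] -> 8 lines: dhshz pawjz gjgk wrc fmemn koc orb uarv
Final line 2: pawjz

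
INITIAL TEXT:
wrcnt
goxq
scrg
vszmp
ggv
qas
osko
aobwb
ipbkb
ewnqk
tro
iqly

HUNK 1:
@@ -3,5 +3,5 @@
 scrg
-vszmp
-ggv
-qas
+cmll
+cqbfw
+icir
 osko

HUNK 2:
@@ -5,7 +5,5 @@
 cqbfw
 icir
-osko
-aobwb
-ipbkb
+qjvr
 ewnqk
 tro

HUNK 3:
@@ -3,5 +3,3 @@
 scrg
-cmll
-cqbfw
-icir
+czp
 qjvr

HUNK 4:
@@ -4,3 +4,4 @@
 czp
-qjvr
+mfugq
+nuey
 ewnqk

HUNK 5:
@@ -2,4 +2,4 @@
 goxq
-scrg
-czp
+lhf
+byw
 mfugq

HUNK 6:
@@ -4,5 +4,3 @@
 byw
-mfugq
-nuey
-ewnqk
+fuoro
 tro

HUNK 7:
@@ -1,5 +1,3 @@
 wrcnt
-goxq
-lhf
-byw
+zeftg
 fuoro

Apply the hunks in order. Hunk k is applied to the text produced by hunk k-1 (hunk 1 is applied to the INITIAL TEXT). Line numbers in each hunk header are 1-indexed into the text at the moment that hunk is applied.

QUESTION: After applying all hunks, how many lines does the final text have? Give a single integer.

Hunk 1: at line 3 remove [vszmp,ggv,qas] add [cmll,cqbfw,icir] -> 12 lines: wrcnt goxq scrg cmll cqbfw icir osko aobwb ipbkb ewnqk tro iqly
Hunk 2: at line 5 remove [osko,aobwb,ipbkb] add [qjvr] -> 10 lines: wrcnt goxq scrg cmll cqbfw icir qjvr ewnqk tro iqly
Hunk 3: at line 3 remove [cmll,cqbfw,icir] add [czp] -> 8 lines: wrcnt goxq scrg czp qjvr ewnqk tro iqly
Hunk 4: at line 4 remove [qjvr] add [mfugq,nuey] -> 9 lines: wrcnt goxq scrg czp mfugq nuey ewnqk tro iqly
Hunk 5: at line 2 remove [scrg,czp] add [lhf,byw] -> 9 lines: wrcnt goxq lhf byw mfugq nuey ewnqk tro iqly
Hunk 6: at line 4 remove [mfugq,nuey,ewnqk] add [fuoro] -> 7 lines: wrcnt goxq lhf byw fuoro tro iqly
Hunk 7: at line 1 remove [goxq,lhf,byw] add [zeftg] -> 5 lines: wrcnt zeftg fuoro tro iqly
Final line count: 5

Answer: 5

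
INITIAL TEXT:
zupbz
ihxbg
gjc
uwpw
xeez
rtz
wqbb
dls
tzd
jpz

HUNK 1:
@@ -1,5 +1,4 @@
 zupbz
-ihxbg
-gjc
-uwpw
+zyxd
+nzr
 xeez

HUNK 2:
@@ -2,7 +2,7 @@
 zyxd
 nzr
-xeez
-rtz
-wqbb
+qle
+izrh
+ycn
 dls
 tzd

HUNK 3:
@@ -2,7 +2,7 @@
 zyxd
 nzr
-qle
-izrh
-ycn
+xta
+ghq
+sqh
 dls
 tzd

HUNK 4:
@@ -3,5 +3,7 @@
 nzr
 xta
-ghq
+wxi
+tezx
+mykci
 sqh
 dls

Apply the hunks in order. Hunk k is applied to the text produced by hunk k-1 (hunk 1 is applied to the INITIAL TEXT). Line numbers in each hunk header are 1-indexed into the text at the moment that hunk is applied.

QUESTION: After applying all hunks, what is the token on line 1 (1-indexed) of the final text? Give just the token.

Answer: zupbz

Derivation:
Hunk 1: at line 1 remove [ihxbg,gjc,uwpw] add [zyxd,nzr] -> 9 lines: zupbz zyxd nzr xeez rtz wqbb dls tzd jpz
Hunk 2: at line 2 remove [xeez,rtz,wqbb] add [qle,izrh,ycn] -> 9 lines: zupbz zyxd nzr qle izrh ycn dls tzd jpz
Hunk 3: at line 2 remove [qle,izrh,ycn] add [xta,ghq,sqh] -> 9 lines: zupbz zyxd nzr xta ghq sqh dls tzd jpz
Hunk 4: at line 3 remove [ghq] add [wxi,tezx,mykci] -> 11 lines: zupbz zyxd nzr xta wxi tezx mykci sqh dls tzd jpz
Final line 1: zupbz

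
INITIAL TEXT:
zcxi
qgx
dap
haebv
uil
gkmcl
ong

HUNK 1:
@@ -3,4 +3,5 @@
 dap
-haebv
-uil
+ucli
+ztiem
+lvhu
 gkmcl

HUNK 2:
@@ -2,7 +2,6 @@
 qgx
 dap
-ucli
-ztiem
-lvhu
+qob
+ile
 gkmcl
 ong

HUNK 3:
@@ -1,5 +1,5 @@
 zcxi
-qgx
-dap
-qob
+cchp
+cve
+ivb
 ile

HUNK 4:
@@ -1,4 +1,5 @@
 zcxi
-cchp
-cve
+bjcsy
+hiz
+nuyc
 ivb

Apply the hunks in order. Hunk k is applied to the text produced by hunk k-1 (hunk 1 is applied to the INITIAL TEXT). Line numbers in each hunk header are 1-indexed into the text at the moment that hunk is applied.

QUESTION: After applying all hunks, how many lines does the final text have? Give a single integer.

Hunk 1: at line 3 remove [haebv,uil] add [ucli,ztiem,lvhu] -> 8 lines: zcxi qgx dap ucli ztiem lvhu gkmcl ong
Hunk 2: at line 2 remove [ucli,ztiem,lvhu] add [qob,ile] -> 7 lines: zcxi qgx dap qob ile gkmcl ong
Hunk 3: at line 1 remove [qgx,dap,qob] add [cchp,cve,ivb] -> 7 lines: zcxi cchp cve ivb ile gkmcl ong
Hunk 4: at line 1 remove [cchp,cve] add [bjcsy,hiz,nuyc] -> 8 lines: zcxi bjcsy hiz nuyc ivb ile gkmcl ong
Final line count: 8

Answer: 8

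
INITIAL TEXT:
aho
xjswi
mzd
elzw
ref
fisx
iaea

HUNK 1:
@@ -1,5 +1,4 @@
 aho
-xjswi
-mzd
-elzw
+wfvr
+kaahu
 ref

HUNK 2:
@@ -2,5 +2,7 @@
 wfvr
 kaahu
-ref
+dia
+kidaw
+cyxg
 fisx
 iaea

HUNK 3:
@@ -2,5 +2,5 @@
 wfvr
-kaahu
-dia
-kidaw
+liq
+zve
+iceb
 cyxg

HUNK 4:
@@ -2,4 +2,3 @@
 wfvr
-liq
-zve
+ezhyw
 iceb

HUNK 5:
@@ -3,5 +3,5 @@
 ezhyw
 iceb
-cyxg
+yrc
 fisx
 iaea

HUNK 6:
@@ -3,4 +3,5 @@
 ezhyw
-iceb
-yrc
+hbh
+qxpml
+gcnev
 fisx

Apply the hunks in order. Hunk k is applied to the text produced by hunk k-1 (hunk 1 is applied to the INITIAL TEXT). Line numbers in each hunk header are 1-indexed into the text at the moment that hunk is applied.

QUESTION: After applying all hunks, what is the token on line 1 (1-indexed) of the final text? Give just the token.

Answer: aho

Derivation:
Hunk 1: at line 1 remove [xjswi,mzd,elzw] add [wfvr,kaahu] -> 6 lines: aho wfvr kaahu ref fisx iaea
Hunk 2: at line 2 remove [ref] add [dia,kidaw,cyxg] -> 8 lines: aho wfvr kaahu dia kidaw cyxg fisx iaea
Hunk 3: at line 2 remove [kaahu,dia,kidaw] add [liq,zve,iceb] -> 8 lines: aho wfvr liq zve iceb cyxg fisx iaea
Hunk 4: at line 2 remove [liq,zve] add [ezhyw] -> 7 lines: aho wfvr ezhyw iceb cyxg fisx iaea
Hunk 5: at line 3 remove [cyxg] add [yrc] -> 7 lines: aho wfvr ezhyw iceb yrc fisx iaea
Hunk 6: at line 3 remove [iceb,yrc] add [hbh,qxpml,gcnev] -> 8 lines: aho wfvr ezhyw hbh qxpml gcnev fisx iaea
Final line 1: aho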